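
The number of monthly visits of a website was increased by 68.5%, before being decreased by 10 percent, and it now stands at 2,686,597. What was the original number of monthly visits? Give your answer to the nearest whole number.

1,771,577

Undoing the 10% decrease: 2,686,597 ÷ 0.9 ≈ 2985107.777778.
Undoing the 68.5% increase: 2985107.777778 ÷ 1.685 ≈ 1,771,577.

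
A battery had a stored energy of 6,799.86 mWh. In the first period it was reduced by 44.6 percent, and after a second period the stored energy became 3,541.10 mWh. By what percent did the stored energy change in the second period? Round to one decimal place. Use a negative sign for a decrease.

-6.0%

After the first period: 6,799.86 × 0.554 = 3767.12244.
Second-period multiplier: 3,541.10 ÷ 3767.12244 ≈ 0.94.
That is a change of -6.0%.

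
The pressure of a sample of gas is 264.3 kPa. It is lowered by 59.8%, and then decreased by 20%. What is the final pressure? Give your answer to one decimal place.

Each change multiplies by a factor: 0.402 × 0.8 = 0.3216.
264.3 × 0.3216 = 84.99888 ≈ 85.0.

85.0 kPa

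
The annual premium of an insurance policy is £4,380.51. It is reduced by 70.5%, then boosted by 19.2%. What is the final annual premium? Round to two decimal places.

£1,540.36

Each change multiplies by a factor: 0.295 × 1.192 = 0.35164.
£4,380.51 × 0.35164 = £1540.3625364 ≈ £1,540.36.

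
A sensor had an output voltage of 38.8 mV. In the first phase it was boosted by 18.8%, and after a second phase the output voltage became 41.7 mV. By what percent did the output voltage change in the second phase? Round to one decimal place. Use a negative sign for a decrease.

-9.5%

After the first phase: 38.8 × 1.188 = 46.0944.
Second-phase multiplier: 41.7 ÷ 46.0944 ≈ 0.90467.
That is a change of -9.5%.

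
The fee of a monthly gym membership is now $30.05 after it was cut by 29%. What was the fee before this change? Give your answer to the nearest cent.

$42.32

The overall multiplier applied was 0.71.
So the original fee was $30.05 ÷ 0.71 ≈ $42.32.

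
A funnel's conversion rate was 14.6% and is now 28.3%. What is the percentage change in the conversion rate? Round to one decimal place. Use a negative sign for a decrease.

93.8%

The change is 28.3 − 14.6 = 13.7 percentage points.
Relative to the original 14.6%, that is 13.7 ÷ 14.6 ≈ 93.8%.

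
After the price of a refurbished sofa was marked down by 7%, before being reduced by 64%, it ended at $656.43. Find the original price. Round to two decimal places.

The overall multiplier applied was 0.93 × 0.36 = 0.3348.
So the original price was $656.43 ÷ 0.3348 ≈ $1960.66.

$1960.66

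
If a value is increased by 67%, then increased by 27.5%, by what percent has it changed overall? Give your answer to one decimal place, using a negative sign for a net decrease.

112.9%

The combined multiplier is 1.67 × 1.275 = 2.12925.
That corresponds to an increase of 112.9%.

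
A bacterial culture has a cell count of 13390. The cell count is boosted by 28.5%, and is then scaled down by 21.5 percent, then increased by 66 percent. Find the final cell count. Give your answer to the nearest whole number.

22421

Each change multiplies by a factor: 1.285 × 0.785 × 1.66 = 1.6744835.
13390 × 1.6744835 = 22421.334065 ≈ 22421.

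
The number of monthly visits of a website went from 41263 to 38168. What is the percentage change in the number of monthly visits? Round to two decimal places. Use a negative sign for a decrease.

Change: 38168 − 41263 = -3095.
Relative to the original: -3095 ÷ 41263 ≈ -7.50%.

-7.50%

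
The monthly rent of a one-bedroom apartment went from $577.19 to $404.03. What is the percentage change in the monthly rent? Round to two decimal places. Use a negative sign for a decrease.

-30.00%

Change: $404.03 − $577.19 = -$173.16.
Relative to the original: -$173.16 ÷ $577.19 ≈ -30.00%.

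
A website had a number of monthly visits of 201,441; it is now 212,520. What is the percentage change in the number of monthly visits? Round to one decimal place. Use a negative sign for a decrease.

Change: 212,520 − 201,441 = 11,079.
Relative to the original: 11,079 ÷ 201,441 ≈ 5.5%.

5.5%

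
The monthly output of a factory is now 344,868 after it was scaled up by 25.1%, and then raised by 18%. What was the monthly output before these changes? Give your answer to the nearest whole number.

The overall multiplier applied was 1.251 × 1.18 = 1.47618.
So the original monthly output was 344,868 ÷ 1.47618 ≈ 233,622.

233,622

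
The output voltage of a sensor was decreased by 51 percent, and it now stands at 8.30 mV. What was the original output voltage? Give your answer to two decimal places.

16.94 mV

The overall multiplier applied was 0.49.
So the original output voltage was 8.30 ÷ 0.49 ≈ 16.94 mV.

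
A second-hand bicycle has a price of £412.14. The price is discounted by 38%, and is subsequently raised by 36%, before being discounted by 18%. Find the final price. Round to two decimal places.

38% decrease: £412.14 × 0.62 = £255.5268.
After the 36% increase: £255.5268 × 1.36 = £347.516448.
Apply the 18% decrease: £347.516448 × 0.82 = £284.96348736 ≈ £284.96.

£284.96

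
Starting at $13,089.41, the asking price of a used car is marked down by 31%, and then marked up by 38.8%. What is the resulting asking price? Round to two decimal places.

$12,535.99

Each change multiplies by a factor: 0.69 × 1.388 = 0.95772.
$13,089.41 × 0.95772 = $12535.9897452 ≈ $12,535.99.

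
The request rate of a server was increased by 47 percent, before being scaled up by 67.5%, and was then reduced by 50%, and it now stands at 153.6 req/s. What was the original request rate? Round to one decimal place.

Undoing the 50% decrease: 153.6 ÷ 0.5 = 307.2.
Undoing the 67.5% increase: 307.2 ÷ 1.675 ≈ 183.402985.
Undoing the 47% increase: 183.402985 ÷ 1.47 ≈ 124.8 req/s.

124.8 req/s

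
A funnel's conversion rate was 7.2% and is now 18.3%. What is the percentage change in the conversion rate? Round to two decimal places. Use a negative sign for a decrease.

The change is 18.3 − 7.2 = 11.1 percentage points.
Relative to the original 7.2%, that is 11.1 ÷ 7.2 ≈ 154.17%.

154.17%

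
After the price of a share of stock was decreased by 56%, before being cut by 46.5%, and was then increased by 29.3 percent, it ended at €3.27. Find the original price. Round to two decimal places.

€10.74

Undoing the 29.3% increase: €3.27 ÷ 1.293 ≈ €2.529002.
Undoing the 46.5% decrease: €2.529002 ÷ 0.535 ≈ €4.727107.
Undoing the 56% decrease: €4.727107 ÷ 0.44 ≈ €10.74.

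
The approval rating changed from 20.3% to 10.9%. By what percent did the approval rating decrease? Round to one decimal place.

46.3%

The change is 10.9 − 20.3 = -9.4 percentage points.
Relative to the original 20.3%, that is -9.4 ÷ 20.3 ≈ -46.3%.
So the approval rating fell by 46.3%.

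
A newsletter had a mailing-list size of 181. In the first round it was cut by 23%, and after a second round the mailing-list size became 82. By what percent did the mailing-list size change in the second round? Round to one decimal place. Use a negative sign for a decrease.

After the first round: 181 × 0.77 = 139.37.
Second-round multiplier: 82 ÷ 139.37 ≈ 0.58836.
That is a change of -41.2%.

-41.2%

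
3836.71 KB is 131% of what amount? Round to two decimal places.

3836.71 KB ÷ 1.31 ≈ 2928.79 KB.

2928.79 KB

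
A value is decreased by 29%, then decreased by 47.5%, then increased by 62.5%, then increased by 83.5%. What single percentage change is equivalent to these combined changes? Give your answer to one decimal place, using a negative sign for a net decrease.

The combined multiplier is 0.71 × 0.525 × 1.625 × 1.835 = 1.11149390625.
That corresponds to an increase of 11.1%.

11.1%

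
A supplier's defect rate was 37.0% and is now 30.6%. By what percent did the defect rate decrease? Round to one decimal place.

17.3%

The change is 30.6 − 37.0 = -6.4 percentage points.
Relative to the original 37.0%, that is -6.4 ÷ 37.0 ≈ -17.3%.
So the defect rate fell by 17.3%.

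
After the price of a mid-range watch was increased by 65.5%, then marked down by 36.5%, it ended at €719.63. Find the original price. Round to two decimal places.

The overall multiplier applied was 1.655 × 0.635 = 1.050925.
So the original price was €719.63 ÷ 1.050925 ≈ €684.76.

€684.76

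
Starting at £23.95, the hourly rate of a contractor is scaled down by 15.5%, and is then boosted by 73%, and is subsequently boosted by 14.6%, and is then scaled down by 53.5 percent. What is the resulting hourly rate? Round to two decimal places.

£18.66

15.5% decrease: £23.95 × 0.845 = £20.23775.
After the 73% increase: £20.23775 × 1.73 = £35.0113075.
Apply the 14.6% increase: £35.0113075 × 1.146 = £40.122958395.
After the 53.5% decrease: £40.122958395 × 0.465 = £18.657175653675 ≈ £18.66.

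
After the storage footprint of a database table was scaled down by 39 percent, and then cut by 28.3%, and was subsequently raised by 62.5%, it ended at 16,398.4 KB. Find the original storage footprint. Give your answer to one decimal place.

The overall multiplier applied was 0.61 × 0.717 × 1.625 = 0.71072625.
So the original storage footprint was 16,398.4 ÷ 0.71072625 ≈ 23,072.7 KB.

23,072.7 KB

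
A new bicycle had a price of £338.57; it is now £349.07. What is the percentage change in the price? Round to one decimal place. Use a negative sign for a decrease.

3.1%

Change: £349.07 − £338.57 = £10.50.
Relative to the original: £10.50 ÷ £338.57 ≈ 3.1%.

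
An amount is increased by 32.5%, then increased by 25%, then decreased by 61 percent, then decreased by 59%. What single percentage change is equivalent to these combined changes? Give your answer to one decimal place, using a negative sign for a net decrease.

-73.5%

A 32.5% increase multiplies by 1.325.
Then a 25% increase: 1.325 × 1.25 = 1.65625.
Then a 61% decrease: 1.65625 × 0.39 = 0.6459375.
Then a 59% decrease: 0.6459375 × 0.41 = 0.264834375.
Overall factor 0.264834375, i.e. -73.5%.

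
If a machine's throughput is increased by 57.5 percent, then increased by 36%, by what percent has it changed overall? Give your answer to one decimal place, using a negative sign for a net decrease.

114.2%

The combined multiplier is 1.575 × 1.36 = 2.142.
That corresponds to an increase of 114.2%.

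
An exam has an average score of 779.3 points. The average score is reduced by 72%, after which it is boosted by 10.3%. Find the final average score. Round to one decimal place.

Each change multiplies by a factor: 0.28 × 1.103 = 0.30884.
779.3 × 0.30884 = 240.679012 ≈ 240.7.

240.7 points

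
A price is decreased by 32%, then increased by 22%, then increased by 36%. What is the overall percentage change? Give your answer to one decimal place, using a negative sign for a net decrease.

A 32% decrease multiplies by 0.68.
Then a 22% increase: 0.68 × 1.22 = 0.8296.
Then a 36% increase: 0.8296 × 1.36 = 1.128256.
Overall factor 1.128256, i.e. 12.8%.

12.8%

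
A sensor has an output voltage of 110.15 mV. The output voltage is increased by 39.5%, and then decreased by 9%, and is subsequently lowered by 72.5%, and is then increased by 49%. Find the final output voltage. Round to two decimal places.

Each change multiplies by a factor: 1.395 × 0.91 × 0.275 × 1.49 = 0.5201571375.
110.15 × 0.5201571375 = 57.295308695625 ≈ 57.30.

57.30 mV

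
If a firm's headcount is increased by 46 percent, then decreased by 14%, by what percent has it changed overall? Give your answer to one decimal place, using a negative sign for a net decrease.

25.6%

The combined multiplier is 1.46 × 0.86 = 1.2556.
That corresponds to an increase of 25.6%.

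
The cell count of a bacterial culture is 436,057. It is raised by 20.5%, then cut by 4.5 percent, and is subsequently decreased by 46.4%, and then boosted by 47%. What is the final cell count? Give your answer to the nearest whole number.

395,381

20.5% increase: 436,057 × 1.205 = 525448.685.
Apply the 4.5% decrease: 525448.685 × 0.955 = 501803.494175.
After the 46.4% decrease: 501803.494175 × 0.536 = 268966.6728778.
After the 47% increase: 268966.6728778 × 1.47 = 395381.009130366 ≈ 395,381.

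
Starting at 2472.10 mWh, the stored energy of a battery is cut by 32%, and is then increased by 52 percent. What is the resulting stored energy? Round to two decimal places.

32% decrease: 2472.10 × 0.68 = 1681.028.
Apply the 52% increase: 1681.028 × 1.52 = 2555.16256 ≈ 2555.16.

2555.16 mWh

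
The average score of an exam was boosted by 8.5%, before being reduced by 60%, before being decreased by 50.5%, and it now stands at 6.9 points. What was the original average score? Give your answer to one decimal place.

The overall multiplier applied was 1.085 × 0.4 × 0.495 = 0.21483.
So the original average score was 6.9 ÷ 0.21483 ≈ 32.1 points.

32.1 points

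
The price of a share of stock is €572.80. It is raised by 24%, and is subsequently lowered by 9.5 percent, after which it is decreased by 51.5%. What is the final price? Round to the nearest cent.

€311.76

After the 24% increase: €572.80 × 1.24 = €710.272.
9.5% decrease: €710.272 × 0.905 = €642.79616.
After the 51.5% decrease: €642.79616 × 0.485 = €311.7561376 ≈ €311.76.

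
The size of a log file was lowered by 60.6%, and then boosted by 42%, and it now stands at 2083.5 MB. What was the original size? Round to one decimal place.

3724.0 MB

Undoing the 42% increase: 2083.5 ÷ 1.42 ≈ 1467.253521.
Undoing the 60.6% decrease: 1467.253521 ÷ 0.394 ≈ 3724.0 MB.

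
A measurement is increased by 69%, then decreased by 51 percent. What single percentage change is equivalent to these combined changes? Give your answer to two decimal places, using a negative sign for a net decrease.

-17.19%

The combined multiplier is 1.69 × 0.49 = 0.8281.
That corresponds to a decrease of 17.19%.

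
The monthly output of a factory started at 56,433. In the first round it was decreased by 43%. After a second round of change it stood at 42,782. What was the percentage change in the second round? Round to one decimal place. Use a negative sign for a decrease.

After the first round: 56,433 × 0.57 = 32166.81.
Second-round multiplier: 42,782 ÷ 32166.81 ≈ 1.33.
That is a change of 33.0%.

33.0%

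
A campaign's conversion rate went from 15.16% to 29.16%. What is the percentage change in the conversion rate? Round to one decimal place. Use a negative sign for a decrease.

The change is 29.16 − 15.16 = 14.00 percentage points.
Relative to the original 15.16%, that is 14.00 ÷ 15.16 ≈ 92.3%.

92.3%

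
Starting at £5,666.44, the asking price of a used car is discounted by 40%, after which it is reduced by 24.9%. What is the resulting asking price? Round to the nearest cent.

After the 40% decrease: £5,666.44 × 0.6 = £3399.864.
24.9% decrease: £3399.864 × 0.751 = £2553.297864 ≈ £2,553.30.

£2,553.30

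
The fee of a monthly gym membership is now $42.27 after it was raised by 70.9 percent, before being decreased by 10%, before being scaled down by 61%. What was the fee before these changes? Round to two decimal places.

$70.47

Undoing the 61% decrease: $42.27 ÷ 0.39 ≈ $108.384615.
Undoing the 10% decrease: $108.384615 ÷ 0.9 = $120.42735.
Undoing the 70.9% increase: $120.42735 ÷ 1.709 ≈ $70.47.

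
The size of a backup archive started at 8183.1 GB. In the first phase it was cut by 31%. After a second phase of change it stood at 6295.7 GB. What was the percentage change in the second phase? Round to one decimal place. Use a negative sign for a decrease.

11.5%

After the first phase: 8183.1 × 0.69 = 5646.339.
Second-phase multiplier: 6295.7 ÷ 5646.339 ≈ 1.11501.
That is a change of 11.5%.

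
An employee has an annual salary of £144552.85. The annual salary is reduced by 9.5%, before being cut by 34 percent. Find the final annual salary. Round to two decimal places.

Each change multiplies by a factor: 0.905 × 0.66 = 0.5973.
£144552.85 × 0.5973 = £86341.417305 ≈ £86341.42.

£86341.42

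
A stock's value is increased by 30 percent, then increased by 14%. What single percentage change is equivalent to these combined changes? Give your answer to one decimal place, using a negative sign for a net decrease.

The combined multiplier is 1.3 × 1.14 = 1.482.
That corresponds to an increase of 48.2%.

48.2%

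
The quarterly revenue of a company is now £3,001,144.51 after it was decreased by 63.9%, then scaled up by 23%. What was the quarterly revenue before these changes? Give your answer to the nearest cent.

Undoing the 23% increase: £3,001,144.51 ÷ 1.23 ≈ £2439954.886179.
Undoing the 63.9% decrease: £2439954.886179 ÷ 0.361 ≈ £6,758,877.80.

£6,758,877.80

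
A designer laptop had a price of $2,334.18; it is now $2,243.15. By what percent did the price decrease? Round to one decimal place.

Change: $2,243.15 − $2,334.18 = -$91.03.
Relative to the original: -$91.03 ÷ $2,334.18 ≈ -3.9%.
So the price decreased by 3.9%.

3.9%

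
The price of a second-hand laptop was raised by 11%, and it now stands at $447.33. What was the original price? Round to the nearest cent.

$403.00

The overall multiplier applied was 1.11.
So the original price was $447.33 ÷ 1.11 = $403.00.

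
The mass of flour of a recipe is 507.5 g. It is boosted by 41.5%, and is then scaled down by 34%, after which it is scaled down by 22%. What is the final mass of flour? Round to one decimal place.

41.5% increase: 507.5 × 1.415 = 718.1125.
After the 34% decrease: 718.1125 × 0.66 = 473.95425.
22% decrease: 473.95425 × 0.78 = 369.684315 ≈ 369.7.

369.7 g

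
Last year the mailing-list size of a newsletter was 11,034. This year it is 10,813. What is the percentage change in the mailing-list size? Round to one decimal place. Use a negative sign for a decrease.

Change: 10,813 − 11,034 = -221.
Relative to the original: -221 ÷ 11,034 ≈ -2.0%.

-2.0%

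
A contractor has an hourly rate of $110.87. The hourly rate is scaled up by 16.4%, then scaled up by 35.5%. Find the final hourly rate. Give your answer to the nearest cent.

$174.87

Each change multiplies by a factor: 1.164 × 1.355 = 1.57722.
$110.87 × 1.57722 = $174.8663814 ≈ $174.87.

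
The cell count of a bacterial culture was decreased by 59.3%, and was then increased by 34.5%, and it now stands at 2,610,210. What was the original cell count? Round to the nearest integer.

4,768,247

The overall multiplier applied was 0.407 × 1.345 = 0.547415.
So the original cell count was 2,610,210 ÷ 0.547415 ≈ 4,768,247.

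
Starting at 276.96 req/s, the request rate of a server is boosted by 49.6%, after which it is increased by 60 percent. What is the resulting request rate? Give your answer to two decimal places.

Each change multiplies by a factor: 1.496 × 1.6 = 2.3936.
276.96 × 2.3936 = 662.931456 ≈ 662.93.

662.93 req/s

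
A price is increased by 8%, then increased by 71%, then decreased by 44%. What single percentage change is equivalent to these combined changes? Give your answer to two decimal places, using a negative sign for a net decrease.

An 8% increase multiplies by 1.08.
Then a 71% increase: 1.08 × 1.71 = 1.8468.
Then a 44% decrease: 1.8468 × 0.56 = 1.034208.
Overall factor 1.034208, i.e. 3.42%.

3.42%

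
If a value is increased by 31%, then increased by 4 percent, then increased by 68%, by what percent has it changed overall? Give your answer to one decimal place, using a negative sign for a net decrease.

The combined multiplier is 1.31 × 1.04 × 1.68 = 2.288832.
That corresponds to an increase of 128.9%.

128.9%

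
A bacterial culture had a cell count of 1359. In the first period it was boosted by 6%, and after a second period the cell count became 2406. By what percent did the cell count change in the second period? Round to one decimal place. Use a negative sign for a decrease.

67.0%

After the first period: 1359 × 1.06 = 1440.54.
Second-period multiplier: 2406 ÷ 1440.54 ≈ 1.67021.
That is a change of 67.0%.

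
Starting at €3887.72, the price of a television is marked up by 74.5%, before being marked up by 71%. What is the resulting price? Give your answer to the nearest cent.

74.5% increase: €3887.72 × 1.745 = €6784.0714.
71% increase: €6784.0714 × 1.71 = €11600.762094 ≈ €11600.76.

€11600.76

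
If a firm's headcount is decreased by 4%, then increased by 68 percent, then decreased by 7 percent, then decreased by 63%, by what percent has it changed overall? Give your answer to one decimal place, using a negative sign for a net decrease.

The combined multiplier is 0.96 × 1.68 × 0.93 × 0.37 = 0.55496448.
That corresponds to a decrease of 44.5%.

-44.5%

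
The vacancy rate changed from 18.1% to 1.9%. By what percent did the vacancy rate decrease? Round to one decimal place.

89.5%

The change is 1.9 − 18.1 = -16.2 percentage points.
Relative to the original 18.1%, that is -16.2 ÷ 18.1 ≈ -89.5%.
So the vacancy rate fell by 89.5%.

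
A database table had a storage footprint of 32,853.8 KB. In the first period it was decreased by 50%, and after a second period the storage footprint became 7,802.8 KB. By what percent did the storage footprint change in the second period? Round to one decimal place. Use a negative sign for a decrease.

-52.5%

After the first period: 32,853.8 × 0.5 = 16426.9.
Second-period multiplier: 7,802.8 ÷ 16426.9 ≈ 0.475.
That is a change of -52.5%.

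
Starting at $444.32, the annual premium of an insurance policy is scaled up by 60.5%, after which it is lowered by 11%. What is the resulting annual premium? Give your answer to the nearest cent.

Each change multiplies by a factor: 1.605 × 0.89 = 1.42845.
$444.32 × 1.42845 = $634.688904 ≈ $634.69.

$634.69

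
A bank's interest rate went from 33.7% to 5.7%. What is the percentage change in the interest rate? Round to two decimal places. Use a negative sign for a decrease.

The change is 5.7 − 33.7 = -28.0 percentage points.
Relative to the original 33.7%, that is -28.0 ÷ 33.7 ≈ -83.09%.

-83.09%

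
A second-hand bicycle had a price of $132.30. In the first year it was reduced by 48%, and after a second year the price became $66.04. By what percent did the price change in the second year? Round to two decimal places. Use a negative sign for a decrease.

After the first year: $132.30 × 0.52 = $68.796.
Second-year multiplier: $66.04 ÷ $68.796 ≈ 0.95994.
That is a change of -4.01%.

-4.01%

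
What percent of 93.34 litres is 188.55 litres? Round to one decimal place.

202.0%

188.55 litres ÷ 93.34 litres ≈ 202.0%.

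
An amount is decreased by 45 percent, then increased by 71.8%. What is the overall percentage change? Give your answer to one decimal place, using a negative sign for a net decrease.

A 45% decrease multiplies by 0.55.
Then a 71.8% increase: 0.55 × 1.718 = 0.9449.
Overall factor 0.9449, i.e. -5.5%.

-5.5%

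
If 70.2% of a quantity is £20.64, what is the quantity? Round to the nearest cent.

£29.40

£20.64 ÷ 0.702 ≈ £29.40.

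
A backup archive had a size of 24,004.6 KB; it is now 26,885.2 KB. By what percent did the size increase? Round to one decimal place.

12.0%

Change: 26,885.2 − 24,004.6 = 2,880.6.
Relative to the original: 2,880.6 ÷ 24,004.6 ≈ 12.0%.
So the size increased by 12.0%.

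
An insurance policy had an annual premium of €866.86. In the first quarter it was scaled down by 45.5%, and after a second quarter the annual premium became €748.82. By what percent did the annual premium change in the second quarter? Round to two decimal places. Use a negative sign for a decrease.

After the first quarter: €866.86 × 0.545 = €472.4387.
Second-quarter multiplier: €748.82 ÷ €472.4387 ≈ 1.58501.
That is a change of 58.50%.

58.50%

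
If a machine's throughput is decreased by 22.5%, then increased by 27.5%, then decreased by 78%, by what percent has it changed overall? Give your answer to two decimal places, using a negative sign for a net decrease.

-78.26%

The combined multiplier is 0.775 × 1.275 × 0.22 = 0.2173875.
That corresponds to a decrease of 78.26%.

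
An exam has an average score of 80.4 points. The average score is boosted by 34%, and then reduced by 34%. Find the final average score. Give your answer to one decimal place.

Each change multiplies by a factor: 1.34 × 0.66 = 0.8844.
80.4 × 0.8844 = 71.10576 ≈ 71.1.

71.1 points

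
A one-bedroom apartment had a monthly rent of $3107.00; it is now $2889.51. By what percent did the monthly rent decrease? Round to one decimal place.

Change: $2889.51 − $3107.00 = -$217.49.
Relative to the original: -$217.49 ÷ $3107.00 = -7.0%.
So the monthly rent decreased by 7.0%.

7.0%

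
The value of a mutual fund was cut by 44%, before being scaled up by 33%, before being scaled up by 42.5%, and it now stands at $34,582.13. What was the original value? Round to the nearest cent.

$32,583.46

Undoing the 42.5% increase: $34,582.13 ÷ 1.425 ≈ $24268.161404.
Undoing the 33% increase: $24268.161404 ÷ 1.33 ≈ $18246.737898.
Undoing the 44% decrease: $18246.737898 ÷ 0.56 ≈ $32,583.46.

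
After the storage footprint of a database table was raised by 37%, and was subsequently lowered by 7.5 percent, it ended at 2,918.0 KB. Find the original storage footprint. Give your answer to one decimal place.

2,302.6 KB

Undoing the 7.5% decrease: 2,918.0 ÷ 0.925 ≈ 3154.594595.
Undoing the 37% increase: 3154.594595 ÷ 1.37 ≈ 2,302.6 KB.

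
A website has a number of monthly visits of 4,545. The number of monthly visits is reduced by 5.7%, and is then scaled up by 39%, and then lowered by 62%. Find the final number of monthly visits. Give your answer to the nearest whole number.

2,264

5.7% decrease: 4,545 × 0.943 = 4285.935.
After the 39% increase: 4285.935 × 1.39 = 5957.44965.
After the 62% decrease: 5957.44965 × 0.38 = 2263.830867 ≈ 2,264.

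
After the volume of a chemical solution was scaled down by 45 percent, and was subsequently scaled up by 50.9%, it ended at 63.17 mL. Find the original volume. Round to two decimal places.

76.11 mL

The overall multiplier applied was 0.55 × 1.509 = 0.82995.
So the original volume was 63.17 ÷ 0.82995 ≈ 76.11 mL.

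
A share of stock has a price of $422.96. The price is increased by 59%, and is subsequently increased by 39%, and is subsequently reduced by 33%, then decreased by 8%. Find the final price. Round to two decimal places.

$576.20

Each change multiplies by a factor: 1.59 × 1.39 × 0.67 × 0.92 = 1.36230564.
$422.96 × 1.36230564 = $576.2007934944 ≈ $576.20.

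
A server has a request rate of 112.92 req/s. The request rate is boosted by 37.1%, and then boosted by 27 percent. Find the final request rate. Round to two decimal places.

196.61 req/s

37.1% increase: 112.92 × 1.371 = 154.81332.
After the 27% increase: 154.81332 × 1.27 = 196.6129164 ≈ 196.61.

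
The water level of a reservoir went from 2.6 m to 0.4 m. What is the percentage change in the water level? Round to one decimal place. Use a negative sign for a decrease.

Change: 0.4 − 2.6 = -2.2.
Relative to the original: -2.2 ÷ 2.6 ≈ -84.6%.

-84.6%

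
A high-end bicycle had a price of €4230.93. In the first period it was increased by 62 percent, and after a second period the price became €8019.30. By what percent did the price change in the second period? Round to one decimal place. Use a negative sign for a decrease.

17.0%

After the first period: €4230.93 × 1.62 = €6854.1066.
Second-period multiplier: €8019.30 ÷ €6854.1066 ≈ 1.17.
That is a change of 17.0%.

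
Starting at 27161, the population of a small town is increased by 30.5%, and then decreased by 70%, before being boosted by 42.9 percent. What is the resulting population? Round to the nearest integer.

15195

Apply the 30.5% increase: 27161 × 1.305 = 35445.105.
After the 70% decrease: 35445.105 × 0.3 = 10633.5315.
After the 42.9% increase: 10633.5315 × 1.429 = 15195.3165135 ≈ 15195.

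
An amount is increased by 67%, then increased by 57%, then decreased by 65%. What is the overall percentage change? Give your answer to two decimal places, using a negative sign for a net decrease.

The combined multiplier is 1.67 × 1.57 × 0.35 = 0.917665.
That corresponds to a decrease of 8.23%.

-8.23%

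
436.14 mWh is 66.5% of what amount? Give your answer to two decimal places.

436.14 mWh ÷ 0.665 ≈ 655.85 mWh.

655.85 mWh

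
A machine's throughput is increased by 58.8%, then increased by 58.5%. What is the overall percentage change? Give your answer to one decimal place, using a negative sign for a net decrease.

A 58.8% increase multiplies by 1.588.
Then a 58.5% increase: 1.588 × 1.585 = 2.51698.
Overall factor 2.51698, i.e. 151.7%.

151.7%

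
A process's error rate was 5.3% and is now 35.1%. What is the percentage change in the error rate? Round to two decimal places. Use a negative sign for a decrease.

562.26%

The change is 35.1 − 5.3 = 29.8 percentage points.
Relative to the original 5.3%, that is 29.8 ÷ 5.3 ≈ 562.26%.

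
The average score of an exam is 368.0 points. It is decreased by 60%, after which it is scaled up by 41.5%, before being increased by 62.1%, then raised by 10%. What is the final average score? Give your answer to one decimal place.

371.4 points

Each change multiplies by a factor: 0.4 × 1.415 × 1.621 × 1.1 = 1.0092346.
368.0 × 1.0092346 = 371.3983328 ≈ 371.4.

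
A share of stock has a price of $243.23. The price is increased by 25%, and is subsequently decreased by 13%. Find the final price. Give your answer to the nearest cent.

Each change multiplies by a factor: 1.25 × 0.87 = 1.0875.
$243.23 × 1.0875 = $264.512625 ≈ $264.51.

$264.51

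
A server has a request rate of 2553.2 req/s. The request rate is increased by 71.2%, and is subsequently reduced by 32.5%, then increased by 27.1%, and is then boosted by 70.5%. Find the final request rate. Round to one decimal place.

6393.8 req/s

Each change multiplies by a factor: 1.712 × 0.675 × 1.271 × 1.705 = 2.504248758.
2553.2 × 2.504248758 = 6393.8479289256 ≈ 6393.8.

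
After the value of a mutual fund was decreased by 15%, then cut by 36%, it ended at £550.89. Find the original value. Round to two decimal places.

£1,012.67

The overall multiplier applied was 0.85 × 0.64 = 0.544.
So the original value was £550.89 ÷ 0.544 ≈ £1,012.67.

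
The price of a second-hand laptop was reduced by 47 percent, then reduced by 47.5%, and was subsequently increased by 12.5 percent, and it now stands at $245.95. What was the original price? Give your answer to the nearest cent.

The overall multiplier applied was 0.53 × 0.525 × 1.125 = 0.31303125.
So the original price was $245.95 ÷ 0.31303125 ≈ $785.70.

$785.70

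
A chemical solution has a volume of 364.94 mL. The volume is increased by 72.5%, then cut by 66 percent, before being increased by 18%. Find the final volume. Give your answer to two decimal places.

252.56 mL

Each change multiplies by a factor: 1.725 × 0.34 × 1.18 = 0.69207.
364.94 × 0.69207 = 252.5640258 ≈ 252.56.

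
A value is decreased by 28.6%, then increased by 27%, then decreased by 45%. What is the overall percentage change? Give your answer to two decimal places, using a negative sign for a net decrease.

-50.13%

The combined multiplier is 0.714 × 1.27 × 0.55 = 0.498729.
That corresponds to a decrease of 50.13%.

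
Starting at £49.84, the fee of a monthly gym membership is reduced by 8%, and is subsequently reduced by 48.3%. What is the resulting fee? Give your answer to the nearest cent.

Each change multiplies by a factor: 0.92 × 0.517 = 0.47564.
£49.84 × 0.47564 = £23.7058976 ≈ £23.71.

£23.71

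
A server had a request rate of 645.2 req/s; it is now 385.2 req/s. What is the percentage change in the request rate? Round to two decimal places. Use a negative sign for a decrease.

-40.30%

Change: 385.2 − 645.2 = -260.0.
Relative to the original: -260.0 ÷ 645.2 ≈ -40.30%.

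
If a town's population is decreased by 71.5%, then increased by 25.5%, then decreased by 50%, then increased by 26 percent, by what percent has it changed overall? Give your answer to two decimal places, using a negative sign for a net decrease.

-77.47%

The combined multiplier is 0.285 × 1.255 × 0.5 × 1.26 = 0.22533525.
That corresponds to a decrease of 77.47%.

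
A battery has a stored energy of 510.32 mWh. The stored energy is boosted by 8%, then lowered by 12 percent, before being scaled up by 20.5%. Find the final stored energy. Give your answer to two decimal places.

584.43 mWh

Apply the 8% increase: 510.32 × 1.08 = 551.1456.
12% decrease: 551.1456 × 0.88 = 485.008128.
Apply the 20.5% increase: 485.008128 × 1.205 = 584.43479424 ≈ 584.43.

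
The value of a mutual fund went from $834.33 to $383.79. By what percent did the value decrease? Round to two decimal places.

Change: $383.79 − $834.33 = -$450.54.
Relative to the original: -$450.54 ÷ $834.33 ≈ -54.00%.
So the value decreased by 54.00%.

54.00%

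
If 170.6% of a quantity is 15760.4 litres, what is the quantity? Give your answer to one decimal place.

9238.2 litres

15760.4 litres ÷ 1.706 ≈ 9238.2 litres.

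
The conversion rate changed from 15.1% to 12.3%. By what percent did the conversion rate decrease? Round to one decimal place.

18.5%

The change is 12.3 − 15.1 = -2.8 percentage points.
Relative to the original 15.1%, that is -2.8 ÷ 15.1 ≈ -18.5%.
So the conversion rate fell by 18.5%.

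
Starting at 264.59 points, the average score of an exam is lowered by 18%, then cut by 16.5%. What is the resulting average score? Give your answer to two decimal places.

Apply the 18% decrease: 264.59 × 0.82 = 216.9638.
Apply the 16.5% decrease: 216.9638 × 0.835 = 181.164773 ≈ 181.16.

181.16 points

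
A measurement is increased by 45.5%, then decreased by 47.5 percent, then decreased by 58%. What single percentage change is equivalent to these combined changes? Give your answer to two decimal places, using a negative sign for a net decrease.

A 45.5% increase multiplies by 1.455.
Then a 47.5% decrease: 1.455 × 0.525 = 0.763875.
Then a 58% decrease: 0.763875 × 0.42 = 0.3208275.
Overall factor 0.3208275, i.e. -67.92%.

-67.92%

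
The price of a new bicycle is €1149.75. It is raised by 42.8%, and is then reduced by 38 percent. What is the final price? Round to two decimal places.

€1017.94

After the 42.8% increase: €1149.75 × 1.428 = €1641.843.
38% decrease: €1641.843 × 0.62 = €1017.94266 ≈ €1017.94.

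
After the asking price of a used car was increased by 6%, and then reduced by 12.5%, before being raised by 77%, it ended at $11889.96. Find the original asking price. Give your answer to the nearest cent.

Undoing the 77% increase: $11889.96 ÷ 1.77 ≈ $6717.491525.
Undoing the 12.5% decrease: $6717.491525 ÷ 0.875 ≈ $7677.133171.
Undoing the 6% increase: $7677.133171 ÷ 1.06 ≈ $7242.58.

$7242.58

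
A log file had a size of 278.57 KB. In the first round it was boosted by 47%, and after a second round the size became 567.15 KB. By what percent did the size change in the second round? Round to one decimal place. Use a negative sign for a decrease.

After the first round: 278.57 × 1.47 = 409.4979.
Second-round multiplier: 567.15 ÷ 409.4979 ≈ 1.38499.
That is a change of 38.5%.

38.5%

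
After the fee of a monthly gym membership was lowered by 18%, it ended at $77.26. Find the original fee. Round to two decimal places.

The overall multiplier applied was 0.82.
So the original fee was $77.26 ÷ 0.82 ≈ $94.22.

$94.22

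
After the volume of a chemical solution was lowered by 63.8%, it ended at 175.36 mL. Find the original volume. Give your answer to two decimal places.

484.42 mL

The overall multiplier applied was 0.362.
So the original volume was 175.36 ÷ 0.362 ≈ 484.42 mL.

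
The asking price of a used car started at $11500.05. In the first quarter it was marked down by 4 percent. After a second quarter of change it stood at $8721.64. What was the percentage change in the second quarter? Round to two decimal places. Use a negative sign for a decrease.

After the first quarter: $11500.05 × 0.96 = $11040.048.
Second-quarter multiplier: $8721.64 ÷ $11040.048 ≈ 0.79.
That is a change of -21.00%.

-21.00%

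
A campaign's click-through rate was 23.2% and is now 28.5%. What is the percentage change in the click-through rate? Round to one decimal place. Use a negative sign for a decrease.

The change is 28.5 − 23.2 = 5.3 percentage points.
Relative to the original 23.2%, that is 5.3 ÷ 23.2 ≈ 22.8%.

22.8%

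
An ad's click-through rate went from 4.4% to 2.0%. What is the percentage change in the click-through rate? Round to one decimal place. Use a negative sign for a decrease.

-54.5%

The change is 2.0 − 4.4 = -2.4 percentage points.
Relative to the original 4.4%, that is -2.4 ÷ 4.4 ≈ -54.5%.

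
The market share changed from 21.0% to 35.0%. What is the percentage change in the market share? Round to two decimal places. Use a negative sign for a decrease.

66.67%

The change is 35.0 − 21.0 = 14.0 percentage points.
Relative to the original 21.0%, that is 14.0 ÷ 21.0 ≈ 66.67%.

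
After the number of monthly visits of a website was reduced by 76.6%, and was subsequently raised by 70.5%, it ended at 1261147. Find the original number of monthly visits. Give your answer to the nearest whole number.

3161007

Undoing the 70.5% increase: 1261147 ÷ 1.705 ≈ 739675.659824.
Undoing the 76.6% decrease: 739675.659824 ÷ 0.234 ≈ 3161007.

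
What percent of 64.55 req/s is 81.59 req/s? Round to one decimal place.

81.59 req/s ÷ 64.55 req/s ≈ 126.4%.

126.4%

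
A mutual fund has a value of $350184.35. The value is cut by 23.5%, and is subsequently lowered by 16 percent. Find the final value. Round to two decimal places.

23.5% decrease: $350184.35 × 0.765 = $267891.02775.
16% decrease: $267891.02775 × 0.84 = $225028.46331 ≈ $225028.46.

$225028.46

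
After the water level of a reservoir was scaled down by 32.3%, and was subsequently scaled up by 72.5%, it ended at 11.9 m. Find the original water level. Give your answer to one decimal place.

The overall multiplier applied was 0.677 × 1.725 = 1.167825.
So the original water level was 11.9 ÷ 1.167825 ≈ 10.2 m.

10.2 m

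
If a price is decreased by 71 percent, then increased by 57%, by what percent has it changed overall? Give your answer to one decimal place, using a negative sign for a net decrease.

-54.5%

A 71% decrease multiplies by 0.29.
Then a 57% increase: 0.29 × 1.57 = 0.4553.
Overall factor 0.4553, i.e. -54.5%.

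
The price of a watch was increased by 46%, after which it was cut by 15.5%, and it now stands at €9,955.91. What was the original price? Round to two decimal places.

Undoing the 15.5% decrease: €9,955.91 ÷ 0.845 ≈ €11782.142012.
Undoing the 46% increase: €11782.142012 ÷ 1.46 ≈ €8,069.96.

€8,069.96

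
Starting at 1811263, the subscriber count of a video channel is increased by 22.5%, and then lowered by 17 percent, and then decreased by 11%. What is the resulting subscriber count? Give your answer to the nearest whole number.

1639025

Apply the 22.5% increase: 1811263 × 1.225 = 2218797.175.
17% decrease: 2218797.175 × 0.83 = 1841601.65525.
After the 11% decrease: 1841601.65525 × 0.89 = 1639025.4731725 ≈ 1639025.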